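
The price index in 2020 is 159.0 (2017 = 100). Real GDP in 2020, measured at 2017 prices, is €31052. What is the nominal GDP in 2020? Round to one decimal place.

Nominal = Real × (Index/100) = 31052 × (159.0/100)
        = 31052 × 1.590 = 49372.6800

49372.7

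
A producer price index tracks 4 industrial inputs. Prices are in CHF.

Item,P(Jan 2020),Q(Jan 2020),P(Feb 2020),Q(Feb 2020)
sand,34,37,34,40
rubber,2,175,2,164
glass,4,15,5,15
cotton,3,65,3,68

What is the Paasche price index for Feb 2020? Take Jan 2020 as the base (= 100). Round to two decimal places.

Paasche price index uses current-period quantities as weights.
ΣP(Feb 2020)·Q(Feb 2020) = 34×40 + 2×164 + 5×15 + 3×68 = 1360 + 328 + 75 + 204 = 1967
ΣP(Jan 2020)·Q(Feb 2020) = 34×40 + 2×164 + 4×15 + 3×68 = 1360 + 328 + 60 + 204 = 1952
Index = 1967 / 1952 × 100 = 100.7684

100.77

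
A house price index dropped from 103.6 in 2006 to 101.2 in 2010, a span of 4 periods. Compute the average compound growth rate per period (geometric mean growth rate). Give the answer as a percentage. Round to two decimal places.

Growth factor = (101.2/103.6)^(1/4) = (0.976834)^(1/4) = 0.994157
Growth rate = 0.994157 − 1 = -0.005843 = -0.5843%

-0.58%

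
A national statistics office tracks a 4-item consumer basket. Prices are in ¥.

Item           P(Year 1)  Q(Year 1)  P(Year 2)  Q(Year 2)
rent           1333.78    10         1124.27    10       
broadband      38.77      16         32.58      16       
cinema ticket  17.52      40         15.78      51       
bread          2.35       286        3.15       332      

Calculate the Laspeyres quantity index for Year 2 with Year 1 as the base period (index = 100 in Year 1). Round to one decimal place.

102.0

Laspeyres quantity index uses base-period prices as weights.
ΣP(Year 1)·Q(Year 2) = 1333.78×10 + 38.77×16 + 17.52×51 + 2.35×332 = 13337.8 + 620.32 + 893.52 + 780.2 = 15631.84
ΣP(Year 1)·Q(Year 1) = 1333.78×10 + 38.77×16 + 17.52×40 + 2.35×286 = 13337.8 + 620.32 + 700.8 + 672.1 = 15331.02
Index = 15631.84 / 15331.02 × 100 = 101.9622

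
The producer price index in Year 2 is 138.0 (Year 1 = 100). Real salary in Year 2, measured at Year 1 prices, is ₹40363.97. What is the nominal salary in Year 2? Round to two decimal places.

55702.28

Nominal = Real × (Index/100) = 40363.97 × (138.0/100)
        = 40363.97 × 1.380 = 55702.2786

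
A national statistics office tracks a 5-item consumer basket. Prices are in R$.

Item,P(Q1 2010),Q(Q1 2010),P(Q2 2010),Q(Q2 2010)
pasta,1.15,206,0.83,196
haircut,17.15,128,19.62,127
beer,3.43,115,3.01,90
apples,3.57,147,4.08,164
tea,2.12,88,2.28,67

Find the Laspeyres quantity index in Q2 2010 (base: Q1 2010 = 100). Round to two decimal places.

Laspeyres quantity index uses base-period prices as weights.
ΣP(Q1 2010)·Q(Q2 2010) = 1.15×196 + 17.15×127 + 3.43×90 + 3.57×164 + 2.12×67 = 225.4 + 2178.05 + 308.7 + 585.48 + 142.04 = 3439.67
ΣP(Q1 2010)·Q(Q1 2010) = 1.15×206 + 17.15×128 + 3.43×115 + 3.57×147 + 2.12×88 = 236.9 + 2195.2 + 394.45 + 524.79 + 186.56 = 3537.9
Index = 3439.67 / 3537.9 × 100 = 97.2235

97.22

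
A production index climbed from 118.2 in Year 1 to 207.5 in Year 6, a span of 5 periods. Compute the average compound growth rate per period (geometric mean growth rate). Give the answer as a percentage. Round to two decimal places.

11.91%

Growth factor = (207.5/118.2)^(1/5) = (1.755499)^(1/5) = 1.119129
Growth rate = 1.119129 − 1 = 0.119129 = 11.9129%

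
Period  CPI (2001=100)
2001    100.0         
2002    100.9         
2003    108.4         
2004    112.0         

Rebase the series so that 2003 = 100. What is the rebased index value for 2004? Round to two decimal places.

103.32

Rebased(2004) = 112.0 / 108.4 × 100 = 103.3210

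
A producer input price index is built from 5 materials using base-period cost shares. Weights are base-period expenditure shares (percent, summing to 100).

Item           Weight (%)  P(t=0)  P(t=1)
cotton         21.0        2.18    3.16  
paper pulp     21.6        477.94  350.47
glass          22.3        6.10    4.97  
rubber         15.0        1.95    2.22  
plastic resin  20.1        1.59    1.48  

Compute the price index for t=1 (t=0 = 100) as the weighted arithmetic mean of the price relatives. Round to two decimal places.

100.23

cotton: 21.0 × (3.16/2.18) = 21.0 × 1.449541 = 30.4404
paper pulp: 21.6 × (350.47/477.94) = 21.6 × 0.733293 = 15.8391
glass: 22.3 × (4.97/6.10) = 22.3 × 0.814754 = 18.1690
rubber: 15.0 × (2.22/1.95) = 15.0 × 1.138462 = 17.0769
plastic resin: 20.1 × (1.48/1.59) = 20.1 × 0.930818 = 18.7094
Index = Σ wᵢ·(p₁ᵢ/p₀ᵢ) = 30.4404 + 15.8391 + 18.1690 + 17.0769 + 18.7094 = 100.2349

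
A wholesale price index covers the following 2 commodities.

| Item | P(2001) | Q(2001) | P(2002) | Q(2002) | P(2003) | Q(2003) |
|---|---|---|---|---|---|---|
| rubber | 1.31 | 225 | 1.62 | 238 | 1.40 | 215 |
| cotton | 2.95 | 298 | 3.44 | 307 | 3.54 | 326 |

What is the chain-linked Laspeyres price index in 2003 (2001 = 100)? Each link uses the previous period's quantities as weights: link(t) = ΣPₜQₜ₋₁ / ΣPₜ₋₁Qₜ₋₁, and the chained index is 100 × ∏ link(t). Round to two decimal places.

Link 2001→2002:
ΣP(2002)Q(2001) = 1.62×225 + 3.44×298 = 364.5 + 1025.12 = 1389.62
ΣP(2001)Q(2001) = 1.31×225 + 2.95×298 = 294.75 + 879.1 = 1173.85
link = 1389.62/1173.85 = 1.183814
Link 2002→2003:
ΣP(2003)Q(2002) = 1.40×238 + 3.54×307 = 333.2 + 1086.78 = 1419.98
ΣP(2002)Q(2002) = 1.62×238 + 3.44×307 = 385.56 + 1056.08 = 1441.64
link = 1419.98/1441.64 = 0.984975
Chained index = 100 × 1.183814 × 0.984975 = 116.6028

116.60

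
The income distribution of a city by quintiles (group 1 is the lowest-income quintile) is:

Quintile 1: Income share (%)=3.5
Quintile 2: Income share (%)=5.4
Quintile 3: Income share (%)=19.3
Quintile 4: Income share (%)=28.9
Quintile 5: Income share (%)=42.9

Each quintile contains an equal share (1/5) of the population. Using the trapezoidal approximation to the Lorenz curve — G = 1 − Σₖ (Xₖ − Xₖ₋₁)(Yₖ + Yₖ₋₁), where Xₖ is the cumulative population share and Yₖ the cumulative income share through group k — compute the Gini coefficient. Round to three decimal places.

0.409

Cumulative income shares Yₖ: 0.0350, 0.0890, 0.2820, 0.5710, 1.0000
Σ (Xₖ−Xₖ₋₁)(Yₖ+Yₖ₋₁) = (1/5)(0.0350+0.0000) + (1/5)(0.0890+0.0350) + (1/5)(0.2820+0.0890) + (1/5)(0.5710+0.2820) + (1/5)(1.0000+0.5710)
  = 0.0070 + 0.0248 + 0.0742 + 0.1706 + 0.3142 = 0.5908
G = 1 − 0.5908 = 0.4092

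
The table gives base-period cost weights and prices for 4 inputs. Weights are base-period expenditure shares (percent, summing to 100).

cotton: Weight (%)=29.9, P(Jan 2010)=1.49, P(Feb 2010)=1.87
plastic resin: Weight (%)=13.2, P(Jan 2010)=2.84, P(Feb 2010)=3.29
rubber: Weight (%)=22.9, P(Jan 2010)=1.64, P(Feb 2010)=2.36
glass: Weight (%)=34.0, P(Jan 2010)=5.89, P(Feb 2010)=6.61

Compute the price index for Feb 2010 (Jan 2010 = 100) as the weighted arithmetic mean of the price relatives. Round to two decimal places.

cotton: 29.9 × (1.87/1.49) = 29.9 × 1.255034 = 37.5255
plastic resin: 13.2 × (3.29/2.84) = 13.2 × 1.158451 = 15.2915
rubber: 22.9 × (2.36/1.64) = 22.9 × 1.439024 = 32.9537
glass: 34.0 × (6.61/5.89) = 34.0 × 1.122241 = 38.1562
Index = Σ wᵢ·(p₁ᵢ/p₀ᵢ) = 37.5255 + 15.2915 + 32.9537 + 38.1562 = 123.9269

123.93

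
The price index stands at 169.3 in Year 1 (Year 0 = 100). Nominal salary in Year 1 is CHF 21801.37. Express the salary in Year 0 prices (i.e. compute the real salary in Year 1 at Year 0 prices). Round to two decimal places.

12877.36

Real = Nominal ÷ (Index/100) = 21801.37 ÷ (169.3/100)
     = 21801.37 ÷ 1.693 = 12877.3597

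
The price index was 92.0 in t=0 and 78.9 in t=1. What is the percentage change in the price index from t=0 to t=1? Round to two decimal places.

-14.24%

Change = (78.9 − 92.0) / 92.0 × 100
       = -13.1 / 92.0 × 100 = -14.2391%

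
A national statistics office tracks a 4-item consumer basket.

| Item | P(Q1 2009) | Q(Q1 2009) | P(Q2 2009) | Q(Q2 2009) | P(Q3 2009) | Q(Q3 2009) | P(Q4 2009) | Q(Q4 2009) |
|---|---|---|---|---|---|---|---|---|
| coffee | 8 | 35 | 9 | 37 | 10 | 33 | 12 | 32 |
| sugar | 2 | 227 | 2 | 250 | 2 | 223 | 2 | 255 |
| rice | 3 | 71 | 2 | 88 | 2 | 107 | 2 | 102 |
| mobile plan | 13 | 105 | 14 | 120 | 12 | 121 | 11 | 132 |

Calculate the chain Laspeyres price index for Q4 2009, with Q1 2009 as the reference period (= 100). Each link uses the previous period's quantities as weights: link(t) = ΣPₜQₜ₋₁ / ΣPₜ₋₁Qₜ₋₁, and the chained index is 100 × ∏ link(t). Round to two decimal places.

93.07

Link Q1 2009→Q2 2009:
ΣP(Q2 2009)Q(Q1 2009) = 9×35 + 2×227 + 2×71 + 14×105 = 315 + 454 + 142 + 1470 = 2381
ΣP(Q1 2009)Q(Q1 2009) = 8×35 + 2×227 + 3×71 + 13×105 = 280 + 454 + 213 + 1365 = 2312
link = 2381/2312 = 1.029844
Link Q2 2009→Q3 2009:
ΣP(Q3 2009)Q(Q2 2009) = 10×37 + 2×250 + 2×88 + 12×120 = 370 + 500 + 176 + 1440 = 2486
ΣP(Q2 2009)Q(Q2 2009) = 9×37 + 2×250 + 2×88 + 14×120 = 333 + 500 + 176 + 1680 = 2689
link = 2486/2689 = 0.924507
Link Q3 2009→Q4 2009:
ΣP(Q4 2009)Q(Q3 2009) = 12×33 + 2×223 + 2×107 + 11×121 = 396 + 446 + 214 + 1331 = 2387
ΣP(Q3 2009)Q(Q3 2009) = 10×33 + 2×223 + 2×107 + 12×121 = 330 + 446 + 214 + 1452 = 2442
link = 2387/2442 = 0.977477
Chained index = 100 × 1.029844 × 0.924507 × 0.977477 = 93.0655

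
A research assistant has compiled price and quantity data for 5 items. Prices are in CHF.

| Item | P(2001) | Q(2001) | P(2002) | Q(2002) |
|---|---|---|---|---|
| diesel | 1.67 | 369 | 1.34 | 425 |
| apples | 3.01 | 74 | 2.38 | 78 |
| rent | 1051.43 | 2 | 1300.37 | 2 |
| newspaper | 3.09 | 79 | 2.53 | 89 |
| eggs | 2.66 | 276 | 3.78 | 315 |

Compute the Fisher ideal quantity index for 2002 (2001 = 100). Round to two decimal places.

Laspeyres component (base-period weights):
ΣP(2001)Q(2002) = 1.67×425 + 3.01×78 + 1051.43×2 + 3.09×89 + 2.66×315 = 709.75 + 234.78 + 2102.86 + 275.01 + 837.9 = 4160.3
ΣP(2001)Q(2001) = 1.67×369 + 3.01×74 + 1051.43×2 + 3.09×79 + 2.66×276 = 616.23 + 222.74 + 2102.86 + 244.11 + 734.16 = 3920.1
L = 4160.3 / 3920.1 × 100 = 106.1274
Paasche component (current-period weights):
ΣP(2002)Q(2002) = 1.34×425 + 2.38×78 + 1300.37×2 + 2.53×89 + 3.78×315 = 569.5 + 185.64 + 2600.74 + 225.17 + 1190.7 = 4771.75
ΣP(2002)Q(2001) = 1.34×369 + 2.38×74 + 1300.37×2 + 2.53×79 + 3.78×276 = 494.46 + 176.12 + 2600.74 + 199.87 + 1043.28 = 4514.47
P = 4771.75 / 4514.47 × 100 = 105.6990
Fisher = √(L × P) = √(106.1274 × 105.6990) = 105.9130

105.91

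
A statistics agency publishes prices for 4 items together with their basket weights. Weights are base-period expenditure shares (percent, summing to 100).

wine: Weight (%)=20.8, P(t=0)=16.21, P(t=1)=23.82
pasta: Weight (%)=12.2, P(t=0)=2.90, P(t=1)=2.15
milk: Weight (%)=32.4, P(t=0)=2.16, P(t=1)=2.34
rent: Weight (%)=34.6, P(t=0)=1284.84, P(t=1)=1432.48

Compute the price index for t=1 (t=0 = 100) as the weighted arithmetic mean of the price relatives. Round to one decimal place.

113.3

wine: 20.8 × (23.82/16.21) = 20.8 × 1.469463 = 30.5648
pasta: 12.2 × (2.15/2.90) = 12.2 × 0.741379 = 9.0448
milk: 32.4 × (2.34/2.16) = 32.4 × 1.083333 = 35.1000
rent: 34.6 × (1432.48/1284.84) = 34.6 × 1.114909 = 38.5759
Index = Σ wᵢ·(p₁ᵢ/p₀ᵢ) = 30.5648 + 9.0448 + 35.1000 + 38.5759 = 113.2855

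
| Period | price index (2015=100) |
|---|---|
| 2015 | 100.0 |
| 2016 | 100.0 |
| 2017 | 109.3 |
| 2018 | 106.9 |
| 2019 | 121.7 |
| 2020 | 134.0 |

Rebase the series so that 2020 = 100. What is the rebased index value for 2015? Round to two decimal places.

Rebased(2015) = 100.0 / 134.0 × 100 = 74.6269

74.63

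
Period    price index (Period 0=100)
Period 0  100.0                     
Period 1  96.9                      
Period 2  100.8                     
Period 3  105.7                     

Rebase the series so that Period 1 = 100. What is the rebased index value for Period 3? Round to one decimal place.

Rebased(Period 3) = 105.7 / 96.9 × 100 = 109.0815

109.1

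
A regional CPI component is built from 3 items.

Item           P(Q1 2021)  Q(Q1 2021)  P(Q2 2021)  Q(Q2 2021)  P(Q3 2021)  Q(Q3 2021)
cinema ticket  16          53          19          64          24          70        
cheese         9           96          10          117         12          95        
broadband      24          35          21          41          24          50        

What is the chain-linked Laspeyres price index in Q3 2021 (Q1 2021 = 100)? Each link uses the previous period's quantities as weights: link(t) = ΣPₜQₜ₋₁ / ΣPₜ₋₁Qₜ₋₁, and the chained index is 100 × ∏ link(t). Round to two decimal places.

Link Q1 2021→Q2 2021:
ΣP(Q2 2021)Q(Q1 2021) = 19×53 + 10×96 + 21×35 = 1007 + 960 + 735 = 2702
ΣP(Q1 2021)Q(Q1 2021) = 16×53 + 9×96 + 24×35 = 848 + 864 + 840 = 2552
link = 2702/2552 = 1.058777
Link Q2 2021→Q3 2021:
ΣP(Q3 2021)Q(Q2 2021) = 24×64 + 12×117 + 24×41 = 1536 + 1404 + 984 = 3924
ΣP(Q2 2021)Q(Q2 2021) = 19×64 + 10×117 + 21×41 = 1216 + 1170 + 861 = 3247
link = 3924/3247 = 1.208500
Chained index = 100 × 1.058777 × 1.208500 = 127.9533

127.95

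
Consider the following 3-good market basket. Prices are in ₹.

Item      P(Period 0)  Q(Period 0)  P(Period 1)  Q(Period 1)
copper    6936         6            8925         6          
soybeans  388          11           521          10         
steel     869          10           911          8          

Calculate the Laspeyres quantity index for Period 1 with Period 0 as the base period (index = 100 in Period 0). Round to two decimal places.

96.10

Laspeyres quantity index uses base-period prices as weights.
ΣP(Period 0)·Q(Period 1) = 6936×6 + 388×10 + 869×8 = 41616 + 3880 + 6952 = 52448
ΣP(Period 0)·Q(Period 0) = 6936×6 + 388×11 + 869×10 = 41616 + 4268 + 8690 = 54574
Index = 52448 / 54574 × 100 = 96.1044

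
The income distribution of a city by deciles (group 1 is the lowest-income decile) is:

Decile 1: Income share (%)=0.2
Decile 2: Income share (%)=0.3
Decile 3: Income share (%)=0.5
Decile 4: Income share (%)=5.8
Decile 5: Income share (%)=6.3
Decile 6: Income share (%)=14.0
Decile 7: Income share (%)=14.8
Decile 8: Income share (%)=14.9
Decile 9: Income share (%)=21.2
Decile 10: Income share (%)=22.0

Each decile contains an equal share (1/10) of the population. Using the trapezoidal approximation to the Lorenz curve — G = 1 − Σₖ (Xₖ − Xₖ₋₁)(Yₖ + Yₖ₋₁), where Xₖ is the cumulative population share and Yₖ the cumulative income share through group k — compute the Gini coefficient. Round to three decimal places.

0.449

Cumulative income shares Yₖ: 0.0020, 0.0050, 0.0100, 0.0680, 0.1310, 0.2710, 0.4190, 0.5680, 0.7800, 1.0000
Σ (Xₖ−Xₖ₋₁)(Yₖ+Yₖ₋₁) = (1/10)(0.0020+0.0000) + (1/10)(0.0050+0.0020) + (1/10)(0.0100+0.0050) + (1/10)(0.0680+0.0100) + (1/10)(0.1310+0.0680) + (1/10)(0.2710+0.1310) + (1/10)(0.4190+0.2710) + (1/10)(0.5680+0.4190) + (1/10)(0.7800+0.5680) + (1/10)(1.0000+0.7800)
  = 0.0002 + 0.0007 + 0.0015 + 0.0078 + 0.0199 + 0.0402 + 0.0690 + 0.0987 + 0.1348 + 0.1780 = 0.5508
G = 1 − 0.5508 = 0.4492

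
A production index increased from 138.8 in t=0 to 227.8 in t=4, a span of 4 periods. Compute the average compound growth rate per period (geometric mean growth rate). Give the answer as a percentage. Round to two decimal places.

Growth factor = (227.8/138.8)^(1/4) = (1.641210)^(1/4) = 1.131856
Growth rate = 1.131856 − 1 = 0.131856 = 13.1856%

13.19%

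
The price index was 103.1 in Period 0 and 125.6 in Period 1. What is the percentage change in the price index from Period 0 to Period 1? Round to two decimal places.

Change = (125.6 − 103.1) / 103.1 × 100
       = 22.5 / 103.1 × 100 = 21.8235%

21.82%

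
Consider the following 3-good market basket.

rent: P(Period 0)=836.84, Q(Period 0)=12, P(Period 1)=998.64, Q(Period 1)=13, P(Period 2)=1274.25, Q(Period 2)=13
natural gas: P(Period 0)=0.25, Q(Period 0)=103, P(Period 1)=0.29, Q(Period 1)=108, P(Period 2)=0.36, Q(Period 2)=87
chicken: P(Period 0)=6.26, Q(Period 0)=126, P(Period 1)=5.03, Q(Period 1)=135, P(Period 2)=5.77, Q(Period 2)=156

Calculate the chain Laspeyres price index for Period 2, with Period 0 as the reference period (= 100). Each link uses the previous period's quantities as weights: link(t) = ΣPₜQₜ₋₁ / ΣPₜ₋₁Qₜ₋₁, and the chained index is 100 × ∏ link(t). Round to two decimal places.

147.89

Link Period 0→Period 1:
ΣP(Period 1)Q(Period 0) = 998.64×12 + 0.29×103 + 5.03×126 = 11983.68 + 29.87 + 633.78 = 12647.33
ΣP(Period 0)Q(Period 0) = 836.84×12 + 0.25×103 + 6.26×126 = 10042.08 + 25.75 + 788.76 = 10856.59
link = 12647.33/10856.59 = 1.164945
Link Period 1→Period 2:
ΣP(Period 2)Q(Period 1) = 1274.25×13 + 0.36×108 + 5.77×135 = 16565.25 + 38.88 + 778.95 = 17383.08
ΣP(Period 1)Q(Period 1) = 998.64×13 + 0.29×108 + 5.03×135 = 12982.32 + 31.32 + 679.05 = 13692.69
link = 17383.08/13692.69 = 1.269515
Chained index = 100 × 1.164945 × 1.269515 = 147.8916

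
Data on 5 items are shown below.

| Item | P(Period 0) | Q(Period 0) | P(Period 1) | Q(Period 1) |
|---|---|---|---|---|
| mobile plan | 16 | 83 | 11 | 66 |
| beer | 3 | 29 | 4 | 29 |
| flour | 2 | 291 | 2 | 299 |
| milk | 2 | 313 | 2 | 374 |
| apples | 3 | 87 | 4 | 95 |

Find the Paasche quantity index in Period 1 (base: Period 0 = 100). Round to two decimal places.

Paasche quantity index uses current-period prices as weights.
ΣP(Period 1)·Q(Period 1) = 11×66 + 4×29 + 2×299 + 2×374 + 4×95 = 726 + 116 + 598 + 748 + 380 = 2568
ΣP(Period 1)·Q(Period 0) = 11×83 + 4×29 + 2×291 + 2×313 + 4×87 = 913 + 116 + 582 + 626 + 348 = 2585
Index = 2568 / 2585 × 100 = 99.3424

99.34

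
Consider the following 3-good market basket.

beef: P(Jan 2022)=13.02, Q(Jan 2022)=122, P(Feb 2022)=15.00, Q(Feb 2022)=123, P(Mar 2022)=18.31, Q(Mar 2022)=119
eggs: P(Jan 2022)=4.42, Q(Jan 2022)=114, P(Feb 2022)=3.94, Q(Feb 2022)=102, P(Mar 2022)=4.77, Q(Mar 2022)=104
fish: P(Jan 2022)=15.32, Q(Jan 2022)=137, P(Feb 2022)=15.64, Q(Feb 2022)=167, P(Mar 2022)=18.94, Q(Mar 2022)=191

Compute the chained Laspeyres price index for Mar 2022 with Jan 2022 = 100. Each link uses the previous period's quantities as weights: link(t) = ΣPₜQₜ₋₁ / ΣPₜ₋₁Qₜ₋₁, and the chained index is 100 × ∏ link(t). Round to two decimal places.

Link Jan 2022→Feb 2022:
ΣP(Feb 2022)Q(Jan 2022) = 15.00×122 + 3.94×114 + 15.64×137 = 1830 + 449.16 + 2142.68 = 4421.84
ΣP(Jan 2022)Q(Jan 2022) = 13.02×122 + 4.42×114 + 15.32×137 = 1588.44 + 503.88 + 2098.84 = 4191.16
link = 4421.84/4191.16 = 1.055040
Link Feb 2022→Mar 2022:
ΣP(Mar 2022)Q(Feb 2022) = 18.31×123 + 4.77×102 + 18.94×167 = 2252.13 + 486.54 + 3162.98 = 5901.65
ΣP(Feb 2022)Q(Feb 2022) = 15.00×123 + 3.94×102 + 15.64×167 = 1845 + 401.88 + 2611.88 = 4858.76
link = 5901.65/4858.76 = 1.214641
Chained index = 100 × 1.055040 × 1.214641 = 128.1495

128.15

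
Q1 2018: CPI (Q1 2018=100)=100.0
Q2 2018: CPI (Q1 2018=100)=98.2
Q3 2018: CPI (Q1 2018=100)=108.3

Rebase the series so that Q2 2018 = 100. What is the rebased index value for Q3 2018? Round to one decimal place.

110.3

Rebased(Q3 2018) = 108.3 / 98.2 × 100 = 110.2851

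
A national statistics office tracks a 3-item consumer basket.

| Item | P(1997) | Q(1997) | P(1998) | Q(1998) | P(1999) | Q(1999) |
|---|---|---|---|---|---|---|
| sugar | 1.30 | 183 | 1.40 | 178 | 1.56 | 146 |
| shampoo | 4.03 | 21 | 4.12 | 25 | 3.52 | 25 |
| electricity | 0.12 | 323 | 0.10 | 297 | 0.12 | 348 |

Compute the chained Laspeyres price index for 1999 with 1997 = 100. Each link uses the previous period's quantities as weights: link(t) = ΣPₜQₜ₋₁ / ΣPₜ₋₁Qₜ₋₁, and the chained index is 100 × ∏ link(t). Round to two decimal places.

109.08

Link 1997→1998:
ΣP(1998)Q(1997) = 1.40×183 + 4.12×21 + 0.10×323 = 256.2 + 86.52 + 32.3 = 375.02
ΣP(1997)Q(1997) = 1.30×183 + 4.03×21 + 0.12×323 = 237.9 + 84.63 + 38.76 = 361.29
link = 375.02/361.29 = 1.038003
Link 1998→1999:
ΣP(1999)Q(1998) = 1.56×178 + 3.52×25 + 0.12×297 = 277.68 + 88 + 35.64 = 401.32
ΣP(1998)Q(1998) = 1.40×178 + 4.12×25 + 0.10×297 = 249.2 + 103 + 29.7 = 381.9
link = 401.32/381.9 = 1.050851
Chained index = 100 × 1.038003 × 1.050851 = 109.0786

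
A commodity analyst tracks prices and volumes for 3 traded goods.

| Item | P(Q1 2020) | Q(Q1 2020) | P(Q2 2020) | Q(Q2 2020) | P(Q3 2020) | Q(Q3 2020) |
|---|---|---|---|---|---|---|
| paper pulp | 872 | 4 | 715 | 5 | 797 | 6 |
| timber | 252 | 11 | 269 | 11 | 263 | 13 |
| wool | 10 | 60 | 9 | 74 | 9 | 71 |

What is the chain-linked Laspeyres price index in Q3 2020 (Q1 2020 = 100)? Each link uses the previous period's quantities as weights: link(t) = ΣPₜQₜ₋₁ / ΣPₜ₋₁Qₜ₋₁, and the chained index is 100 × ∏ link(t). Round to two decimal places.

Link Q1 2020→Q2 2020:
ΣP(Q2 2020)Q(Q1 2020) = 715×4 + 269×11 + 9×60 = 2860 + 2959 + 540 = 6359
ΣP(Q1 2020)Q(Q1 2020) = 872×4 + 252×11 + 10×60 = 3488 + 2772 + 600 = 6860
link = 6359/6860 = 0.926968
Link Q2 2020→Q3 2020:
ΣP(Q3 2020)Q(Q2 2020) = 797×5 + 263×11 + 9×74 = 3985 + 2893 + 666 = 7544
ΣP(Q2 2020)Q(Q2 2020) = 715×5 + 269×11 + 9×74 = 3575 + 2959 + 666 = 7200
link = 7544/7200 = 1.047778
Chained index = 100 × 0.926968 × 1.047778 = 97.1256

97.13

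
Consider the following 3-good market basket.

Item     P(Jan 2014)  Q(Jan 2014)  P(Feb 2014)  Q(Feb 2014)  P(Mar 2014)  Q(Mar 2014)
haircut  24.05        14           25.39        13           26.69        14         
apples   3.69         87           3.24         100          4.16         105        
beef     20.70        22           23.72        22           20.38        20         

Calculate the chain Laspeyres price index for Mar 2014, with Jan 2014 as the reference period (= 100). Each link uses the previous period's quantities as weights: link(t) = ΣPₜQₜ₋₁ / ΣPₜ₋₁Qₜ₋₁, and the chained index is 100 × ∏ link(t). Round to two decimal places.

107.27

Link Jan 2014→Feb 2014:
ΣP(Feb 2014)Q(Jan 2014) = 25.39×14 + 3.24×87 + 23.72×22 = 355.46 + 281.88 + 521.84 = 1159.18
ΣP(Jan 2014)Q(Jan 2014) = 24.05×14 + 3.69×87 + 20.70×22 = 336.7 + 321.03 + 455.4 = 1113.13
link = 1159.18/1113.13 = 1.041370
Link Feb 2014→Mar 2014:
ΣP(Mar 2014)Q(Feb 2014) = 26.69×13 + 4.16×100 + 20.38×22 = 346.97 + 416 + 448.36 = 1211.33
ΣP(Feb 2014)Q(Feb 2014) = 25.39×13 + 3.24×100 + 23.72×22 = 330.07 + 324 + 521.84 = 1175.91
link = 1211.33/1175.91 = 1.030121
Chained index = 100 × 1.041370 × 1.030121 = 107.2737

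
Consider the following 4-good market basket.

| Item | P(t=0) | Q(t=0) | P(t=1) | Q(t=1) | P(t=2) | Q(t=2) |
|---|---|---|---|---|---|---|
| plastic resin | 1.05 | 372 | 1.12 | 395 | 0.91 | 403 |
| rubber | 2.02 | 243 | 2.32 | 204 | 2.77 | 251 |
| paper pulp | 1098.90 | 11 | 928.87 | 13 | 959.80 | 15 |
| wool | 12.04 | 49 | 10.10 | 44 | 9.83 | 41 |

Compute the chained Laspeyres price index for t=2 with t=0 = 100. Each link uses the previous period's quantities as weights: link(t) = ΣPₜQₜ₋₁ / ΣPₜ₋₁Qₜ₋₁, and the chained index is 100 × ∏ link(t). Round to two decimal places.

Link t=0→t=1:
ΣP(t=1)Q(t=0) = 1.12×372 + 2.32×243 + 928.87×11 + 10.10×49 = 416.64 + 563.76 + 10217.57 + 494.9 = 11692.87
ΣP(t=0)Q(t=0) = 1.05×372 + 2.02×243 + 1098.90×11 + 12.04×49 = 390.6 + 490.86 + 12087.9 + 589.96 = 13559.32
link = 11692.87/13559.32 = 0.862349
Link t=1→t=2:
ΣP(t=2)Q(t=1) = 0.91×395 + 2.77×204 + 959.80×13 + 9.83×44 = 359.45 + 565.08 + 12477.4 + 432.52 = 13834.45
ΣP(t=1)Q(t=1) = 1.12×395 + 2.32×204 + 928.87×13 + 10.10×44 = 442.4 + 473.28 + 12075.31 + 444.4 = 13435.39
link = 13834.45/13435.39 = 1.029702
Chained index = 100 × 0.862349 × 1.029702 = 88.7963

88.80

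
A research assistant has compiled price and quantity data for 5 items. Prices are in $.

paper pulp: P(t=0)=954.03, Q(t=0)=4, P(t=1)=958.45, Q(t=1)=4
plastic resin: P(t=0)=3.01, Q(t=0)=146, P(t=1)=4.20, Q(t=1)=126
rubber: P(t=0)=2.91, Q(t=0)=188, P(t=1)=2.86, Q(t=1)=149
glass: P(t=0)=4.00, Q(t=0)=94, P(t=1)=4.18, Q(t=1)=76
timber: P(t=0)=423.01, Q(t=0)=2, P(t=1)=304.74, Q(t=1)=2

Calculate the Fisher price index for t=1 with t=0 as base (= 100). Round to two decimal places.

99.15

Laspeyres component (base-period weights):
ΣP(t=1)Q(t=0) = 958.45×4 + 4.20×146 + 2.86×188 + 4.18×94 + 304.74×2 = 3833.8 + 613.2 + 537.68 + 392.92 + 609.48 = 5987.08
ΣP(t=0)Q(t=0) = 954.03×4 + 3.01×146 + 2.91×188 + 4.00×94 + 423.01×2 = 3816.12 + 439.46 + 547.08 + 376 + 846.02 = 6024.68
L = 5987.08 / 6024.68 × 100 = 99.3759
Paasche component (current-period weights):
ΣP(t=1)Q(t=1) = 958.45×4 + 4.20×126 + 2.86×149 + 4.18×76 + 304.74×2 = 3833.8 + 529.2 + 426.14 + 317.68 + 609.48 = 5716.3
ΣP(t=0)Q(t=1) = 954.03×4 + 3.01×126 + 2.91×149 + 4.00×76 + 423.01×2 = 3816.12 + 379.26 + 433.59 + 304 + 846.02 = 5778.99
P = 5716.3 / 5778.99 × 100 = 98.9152
Fisher = √(L × P) = √(99.3759 × 98.9152) = 99.1453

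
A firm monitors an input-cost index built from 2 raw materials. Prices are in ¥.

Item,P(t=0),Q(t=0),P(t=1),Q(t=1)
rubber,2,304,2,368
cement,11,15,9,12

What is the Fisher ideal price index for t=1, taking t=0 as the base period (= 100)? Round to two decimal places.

Laspeyres component (base-period weights):
ΣP(t=1)Q(t=0) = 2×304 + 9×15 = 608 + 135 = 743
ΣP(t=0)Q(t=0) = 2×304 + 11×15 = 608 + 165 = 773
L = 743 / 773 × 100 = 96.1190
Paasche component (current-period weights):
ΣP(t=1)Q(t=1) = 2×368 + 9×12 = 736 + 108 = 844
ΣP(t=0)Q(t=1) = 2×368 + 11×12 = 736 + 132 = 868
P = 844 / 868 × 100 = 97.2350
Fisher = √(L × P) = √(96.1190 × 97.2350) = 96.6754

96.68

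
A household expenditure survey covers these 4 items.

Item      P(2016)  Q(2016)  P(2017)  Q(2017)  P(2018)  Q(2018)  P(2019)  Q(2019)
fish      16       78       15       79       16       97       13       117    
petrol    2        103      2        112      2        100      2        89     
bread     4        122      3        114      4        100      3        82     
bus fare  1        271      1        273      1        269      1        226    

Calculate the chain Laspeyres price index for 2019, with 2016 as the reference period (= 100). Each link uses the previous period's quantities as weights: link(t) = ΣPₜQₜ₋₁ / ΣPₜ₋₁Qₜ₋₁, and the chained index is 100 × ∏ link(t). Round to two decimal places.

83.54

Link 2016→2017:
ΣP(2017)Q(2016) = 15×78 + 2×103 + 3×122 + 1×271 = 1170 + 206 + 366 + 271 = 2013
ΣP(2016)Q(2016) = 16×78 + 2×103 + 4×122 + 1×271 = 1248 + 206 + 488 + 271 = 2213
link = 2013/2213 = 0.909625
Link 2017→2018:
ΣP(2018)Q(2017) = 16×79 + 2×112 + 4×114 + 1×273 = 1264 + 224 + 456 + 273 = 2217
ΣP(2017)Q(2017) = 15×79 + 2×112 + 3×114 + 1×273 = 1185 + 224 + 342 + 273 = 2024
link = 2217/2024 = 1.095356
Link 2018→2019:
ΣP(2019)Q(2018) = 13×97 + 2×100 + 3×100 + 1×269 = 1261 + 200 + 300 + 269 = 2030
ΣP(2018)Q(2018) = 16×97 + 2×100 + 4×100 + 1×269 = 1552 + 200 + 400 + 269 = 2421
link = 2030/2421 = 0.838496
Chained index = 100 × 0.909625 × 1.095356 × 0.838496 = 83.5447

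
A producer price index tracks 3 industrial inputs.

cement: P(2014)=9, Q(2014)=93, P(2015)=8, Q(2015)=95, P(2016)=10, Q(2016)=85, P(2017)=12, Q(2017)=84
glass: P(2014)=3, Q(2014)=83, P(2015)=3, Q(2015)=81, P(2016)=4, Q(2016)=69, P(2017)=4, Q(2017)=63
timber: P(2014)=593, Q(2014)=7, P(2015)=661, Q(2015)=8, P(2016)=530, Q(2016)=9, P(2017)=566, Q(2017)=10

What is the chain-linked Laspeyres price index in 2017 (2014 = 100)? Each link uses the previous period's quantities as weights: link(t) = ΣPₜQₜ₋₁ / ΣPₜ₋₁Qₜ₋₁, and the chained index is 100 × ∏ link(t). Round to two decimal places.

Link 2014→2015:
ΣP(2015)Q(2014) = 8×93 + 3×83 + 661×7 = 744 + 249 + 4627 = 5620
ΣP(2014)Q(2014) = 9×93 + 3×83 + 593×7 = 837 + 249 + 4151 = 5237
link = 5620/5237 = 1.073133
Link 2015→2016:
ΣP(2016)Q(2015) = 10×95 + 4×81 + 530×8 = 950 + 324 + 4240 = 5514
ΣP(2015)Q(2015) = 8×95 + 3×81 + 661×8 = 760 + 243 + 5288 = 6291
link = 5514/6291 = 0.876490
Link 2016→2017:
ΣP(2017)Q(2016) = 12×85 + 4×69 + 566×9 = 1020 + 276 + 5094 = 6390
ΣP(2016)Q(2016) = 10×85 + 4×69 + 530×9 = 850 + 276 + 4770 = 5896
link = 6390/5896 = 1.083786
Chained index = 100 × 1.073133 × 0.876490 × 1.083786 = 101.9399

101.94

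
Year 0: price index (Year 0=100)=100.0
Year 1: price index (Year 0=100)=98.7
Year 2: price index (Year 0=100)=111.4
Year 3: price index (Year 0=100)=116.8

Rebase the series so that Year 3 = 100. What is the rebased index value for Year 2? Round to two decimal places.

Rebased(Year 2) = 111.4 / 116.8 × 100 = 95.3767

95.38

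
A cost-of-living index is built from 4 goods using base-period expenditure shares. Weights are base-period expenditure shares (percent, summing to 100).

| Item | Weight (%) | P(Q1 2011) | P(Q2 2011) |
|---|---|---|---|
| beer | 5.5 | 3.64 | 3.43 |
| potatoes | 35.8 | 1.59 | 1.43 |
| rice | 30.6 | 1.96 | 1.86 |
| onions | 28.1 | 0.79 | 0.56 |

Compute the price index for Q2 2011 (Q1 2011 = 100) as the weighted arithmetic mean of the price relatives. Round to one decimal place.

beer: 5.5 × (3.43/3.64) = 5.5 × 0.942308 = 5.1827
potatoes: 35.8 × (1.43/1.59) = 35.8 × 0.899371 = 32.1975
rice: 30.6 × (1.86/1.96) = 30.6 × 0.948980 = 29.0388
onions: 28.1 × (0.56/0.79) = 28.1 × 0.708861 = 19.9190
Index = Σ wᵢ·(p₁ᵢ/p₀ᵢ) = 5.1827 + 32.1975 + 29.0388 + 19.9190 = 86.3379

86.3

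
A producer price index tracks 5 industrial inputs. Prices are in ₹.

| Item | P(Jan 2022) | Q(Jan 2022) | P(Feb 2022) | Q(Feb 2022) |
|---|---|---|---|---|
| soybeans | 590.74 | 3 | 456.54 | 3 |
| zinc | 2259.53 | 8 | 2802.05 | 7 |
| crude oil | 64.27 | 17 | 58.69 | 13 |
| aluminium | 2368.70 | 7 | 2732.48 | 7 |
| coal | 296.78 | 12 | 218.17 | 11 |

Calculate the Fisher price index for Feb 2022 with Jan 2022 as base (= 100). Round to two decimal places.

Laspeyres component (base-period weights):
ΣP(Feb 2022)Q(Jan 2022) = 456.54×3 + 2802.05×8 + 58.69×17 + 2732.48×7 + 218.17×12 = 1369.62 + 22416.4 + 997.73 + 19127.36 + 2618.04 = 46529.15
ΣP(Jan 2022)Q(Jan 2022) = 590.74×3 + 2259.53×8 + 64.27×17 + 2368.70×7 + 296.78×12 = 1772.22 + 18076.24 + 1092.59 + 16580.9 + 3561.36 = 41083.31
L = 46529.15 / 41083.31 × 100 = 113.2556
Paasche component (current-period weights):
ΣP(Feb 2022)Q(Feb 2022) = 456.54×3 + 2802.05×7 + 58.69×13 + 2732.48×7 + 218.17×11 = 1369.62 + 19614.35 + 762.97 + 19127.36 + 2399.87 = 43274.17
ΣP(Jan 2022)Q(Feb 2022) = 590.74×3 + 2259.53×7 + 64.27×13 + 2368.70×7 + 296.78×11 = 1772.22 + 15816.71 + 835.51 + 16580.9 + 3264.58 = 38269.92
P = 43274.17 / 38269.92 × 100 = 113.0762
Fisher = √(L × P) = √(113.2556 × 113.0762) = 113.1659

113.17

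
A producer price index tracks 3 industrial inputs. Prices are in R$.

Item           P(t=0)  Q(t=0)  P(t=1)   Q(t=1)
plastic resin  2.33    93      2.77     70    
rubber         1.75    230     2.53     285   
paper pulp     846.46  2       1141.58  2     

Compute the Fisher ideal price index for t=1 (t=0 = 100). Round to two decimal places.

135.44

Laspeyres component (base-period weights):
ΣP(t=1)Q(t=0) = 2.77×93 + 2.53×230 + 1141.58×2 = 257.61 + 581.9 + 2283.16 = 3122.67
ΣP(t=0)Q(t=0) = 2.33×93 + 1.75×230 + 846.46×2 = 216.69 + 402.5 + 1692.92 = 2312.11
L = 3122.67 / 2312.11 × 100 = 135.0572
Paasche component (current-period weights):
ΣP(t=1)Q(t=1) = 2.77×70 + 2.53×285 + 1141.58×2 = 193.9 + 721.05 + 2283.16 = 3198.11
ΣP(t=0)Q(t=1) = 2.33×70 + 1.75×285 + 846.46×2 = 163.1 + 498.75 + 1692.92 = 2354.77
P = 3198.11 / 2354.77 × 100 = 135.8141
Fisher = √(L × P) = √(135.0572 × 135.8141) = 135.4351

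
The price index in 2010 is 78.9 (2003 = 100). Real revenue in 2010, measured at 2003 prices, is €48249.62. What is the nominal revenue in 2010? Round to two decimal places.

Nominal = Real × (Index/100) = 48249.62 × (78.9/100)
        = 48249.62 × 0.789 = 38068.9502

38068.95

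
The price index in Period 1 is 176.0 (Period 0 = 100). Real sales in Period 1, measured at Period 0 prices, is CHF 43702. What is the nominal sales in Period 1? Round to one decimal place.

76915.5

Nominal = Real × (Index/100) = 43702 × (176.0/100)
        = 43702 × 1.760 = 76915.5200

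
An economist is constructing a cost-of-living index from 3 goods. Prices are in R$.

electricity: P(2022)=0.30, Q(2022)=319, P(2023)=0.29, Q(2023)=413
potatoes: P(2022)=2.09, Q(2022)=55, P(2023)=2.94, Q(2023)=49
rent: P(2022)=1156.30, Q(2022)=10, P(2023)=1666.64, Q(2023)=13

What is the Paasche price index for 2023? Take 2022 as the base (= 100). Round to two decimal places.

Paasche price index uses current-period quantities as weights.
ΣP(2023)·Q(2023) = 0.29×413 + 2.94×49 + 1666.64×13 = 119.77 + 144.06 + 21666.32 = 21930.15
ΣP(2022)·Q(2023) = 0.30×413 + 2.09×49 + 1156.30×13 = 123.9 + 102.41 + 15031.9 = 15258.21
Index = 21930.15 / 15258.21 × 100 = 143.7269

143.73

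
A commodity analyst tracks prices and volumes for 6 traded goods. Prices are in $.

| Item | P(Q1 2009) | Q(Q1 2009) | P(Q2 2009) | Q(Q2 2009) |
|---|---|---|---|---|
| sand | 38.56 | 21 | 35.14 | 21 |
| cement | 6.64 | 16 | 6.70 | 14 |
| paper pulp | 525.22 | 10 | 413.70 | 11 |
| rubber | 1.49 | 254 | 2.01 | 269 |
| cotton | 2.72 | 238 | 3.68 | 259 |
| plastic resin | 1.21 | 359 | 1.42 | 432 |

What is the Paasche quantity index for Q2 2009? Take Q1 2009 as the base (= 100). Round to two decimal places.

Paasche quantity index uses current-period prices as weights.
ΣP(Q2 2009)·Q(Q2 2009) = 35.14×21 + 6.70×14 + 413.70×11 + 2.01×269 + 3.68×259 + 1.42×432 = 737.94 + 93.8 + 4550.7 + 540.69 + 953.12 + 613.44 = 7489.69
ΣP(Q2 2009)·Q(Q1 2009) = 35.14×21 + 6.70×16 + 413.70×10 + 2.01×254 + 3.68×238 + 1.42×359 = 737.94 + 107.2 + 4137 + 510.54 + 875.84 + 509.78 = 6878.3
Index = 7489.69 / 6878.3 × 100 = 108.8887

108.89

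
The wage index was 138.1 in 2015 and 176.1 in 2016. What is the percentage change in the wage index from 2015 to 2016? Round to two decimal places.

27.52%

Change = (176.1 − 138.1) / 138.1 × 100
       = 38.0 / 138.1 × 100 = 27.5163%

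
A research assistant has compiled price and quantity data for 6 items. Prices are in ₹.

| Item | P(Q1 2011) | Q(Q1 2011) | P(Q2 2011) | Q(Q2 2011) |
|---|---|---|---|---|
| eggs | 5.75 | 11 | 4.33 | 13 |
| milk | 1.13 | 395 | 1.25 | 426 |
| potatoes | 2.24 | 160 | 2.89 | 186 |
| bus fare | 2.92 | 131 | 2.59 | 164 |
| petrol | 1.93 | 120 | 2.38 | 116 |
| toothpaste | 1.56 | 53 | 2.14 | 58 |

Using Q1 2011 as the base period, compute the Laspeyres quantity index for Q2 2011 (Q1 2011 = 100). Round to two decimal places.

112.86

Laspeyres quantity index uses base-period prices as weights.
ΣP(Q1 2011)·Q(Q2 2011) = 5.75×13 + 1.13×426 + 2.24×186 + 2.92×164 + 1.93×116 + 1.56×58 = 74.75 + 481.38 + 416.64 + 478.88 + 223.88 + 90.48 = 1766.01
ΣP(Q1 2011)·Q(Q1 2011) = 5.75×11 + 1.13×395 + 2.24×160 + 2.92×131 + 1.93×120 + 1.56×53 = 63.25 + 446.35 + 358.4 + 382.52 + 231.6 + 82.68 = 1564.8
Index = 1766.01 / 1564.8 × 100 = 112.8585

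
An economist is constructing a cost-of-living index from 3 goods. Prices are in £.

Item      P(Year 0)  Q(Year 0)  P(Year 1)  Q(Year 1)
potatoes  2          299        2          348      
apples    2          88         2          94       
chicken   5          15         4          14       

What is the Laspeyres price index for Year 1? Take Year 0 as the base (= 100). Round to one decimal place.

Laspeyres price index uses base-period quantities as weights.
ΣP(Year 1)·Q(Year 0) = 2×299 + 2×88 + 4×15 = 598 + 176 + 60 = 834
ΣP(Year 0)·Q(Year 0) = 2×299 + 2×88 + 5×15 = 598 + 176 + 75 = 849
Index = 834 / 849 × 100 = 98.2332

98.2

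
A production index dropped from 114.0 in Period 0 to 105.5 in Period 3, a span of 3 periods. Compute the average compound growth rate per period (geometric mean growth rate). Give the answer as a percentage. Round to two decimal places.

Growth factor = (105.5/114.0)^(1/3) = (0.925439)^(1/3) = 0.974502
Growth rate = 0.974502 − 1 = -0.025498 = -2.5498%

-2.55%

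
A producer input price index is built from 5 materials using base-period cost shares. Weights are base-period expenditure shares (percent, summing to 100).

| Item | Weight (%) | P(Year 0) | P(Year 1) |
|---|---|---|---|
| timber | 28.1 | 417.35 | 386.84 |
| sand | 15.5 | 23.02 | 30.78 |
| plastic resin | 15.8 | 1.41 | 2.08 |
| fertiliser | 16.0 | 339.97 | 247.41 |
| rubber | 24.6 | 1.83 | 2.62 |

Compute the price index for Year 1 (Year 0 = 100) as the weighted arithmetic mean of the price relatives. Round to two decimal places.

116.94

timber: 28.1 × (386.84/417.35) = 28.1 × 0.926896 = 26.0458
sand: 15.5 × (30.78/23.02) = 15.5 × 1.337098 = 20.7250
plastic resin: 15.8 × (2.08/1.41) = 15.8 × 1.475177 = 23.3078
fertiliser: 16.0 × (247.41/339.97) = 16.0 × 0.727741 = 11.6439
rubber: 24.6 × (2.62/1.83) = 24.6 × 1.431694 = 35.2197
Index = Σ wᵢ·(p₁ᵢ/p₀ᵢ) = 26.0458 + 20.7250 + 23.3078 + 11.6439 + 35.2197 = 116.9421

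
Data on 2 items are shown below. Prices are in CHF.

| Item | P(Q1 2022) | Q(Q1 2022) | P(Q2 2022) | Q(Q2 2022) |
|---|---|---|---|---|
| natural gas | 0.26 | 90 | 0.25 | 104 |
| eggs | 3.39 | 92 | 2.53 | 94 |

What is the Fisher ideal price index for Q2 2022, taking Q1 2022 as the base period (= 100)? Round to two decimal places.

76.22

Laspeyres component (base-period weights):
ΣP(Q2 2022)Q(Q1 2022) = 0.25×90 + 2.53×92 = 22.5 + 232.76 = 255.26
ΣP(Q1 2022)Q(Q1 2022) = 0.26×90 + 3.39×92 = 23.4 + 311.88 = 335.28
L = 255.26 / 335.28 × 100 = 76.1334
Paasche component (current-period weights):
ΣP(Q2 2022)Q(Q2 2022) = 0.25×104 + 2.53×94 = 26 + 237.82 = 263.82
ΣP(Q1 2022)Q(Q2 2022) = 0.26×104 + 3.39×94 = 27.04 + 318.66 = 345.7
P = 263.82 / 345.7 × 100 = 76.3147
Fisher = √(L × P) = √(76.1334 × 76.3147) = 76.2240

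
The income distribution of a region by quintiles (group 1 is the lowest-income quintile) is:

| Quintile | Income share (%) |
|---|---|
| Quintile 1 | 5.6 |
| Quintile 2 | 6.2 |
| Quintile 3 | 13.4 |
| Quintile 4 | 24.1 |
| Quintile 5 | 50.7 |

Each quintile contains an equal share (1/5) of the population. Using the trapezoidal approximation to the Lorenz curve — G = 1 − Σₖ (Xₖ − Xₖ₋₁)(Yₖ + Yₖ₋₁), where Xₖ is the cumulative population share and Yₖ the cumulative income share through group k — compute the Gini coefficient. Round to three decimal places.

0.432

Cumulative income shares Yₖ: 0.0560, 0.1180, 0.2520, 0.4930, 1.0000
Σ (Xₖ−Xₖ₋₁)(Yₖ+Yₖ₋₁) = (1/5)(0.0560+0.0000) + (1/5)(0.1180+0.0560) + (1/5)(0.2520+0.1180) + (1/5)(0.4930+0.2520) + (1/5)(1.0000+0.4930)
  = 0.0112 + 0.0348 + 0.0740 + 0.1490 + 0.2986 = 0.5676
G = 1 − 0.5676 = 0.4324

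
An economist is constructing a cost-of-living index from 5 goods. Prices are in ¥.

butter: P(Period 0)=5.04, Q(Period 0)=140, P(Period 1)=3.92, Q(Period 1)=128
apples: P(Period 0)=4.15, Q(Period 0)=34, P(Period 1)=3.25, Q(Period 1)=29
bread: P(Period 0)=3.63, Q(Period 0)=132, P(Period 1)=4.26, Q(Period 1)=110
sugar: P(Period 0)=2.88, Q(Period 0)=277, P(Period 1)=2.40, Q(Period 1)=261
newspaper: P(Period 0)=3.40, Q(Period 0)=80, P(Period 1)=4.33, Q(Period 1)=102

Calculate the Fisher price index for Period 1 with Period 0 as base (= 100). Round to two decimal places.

93.72

Laspeyres component (base-period weights):
ΣP(Period 1)Q(Period 0) = 3.92×140 + 3.25×34 + 4.26×132 + 2.40×277 + 4.33×80 = 548.8 + 110.5 + 562.32 + 664.8 + 346.4 = 2232.82
ΣP(Period 0)Q(Period 0) = 5.04×140 + 4.15×34 + 3.63×132 + 2.88×277 + 3.40×80 = 705.6 + 141.1 + 479.16 + 797.76 + 272 = 2395.62
L = 2232.82 / 2395.62 × 100 = 93.2043
Paasche component (current-period weights):
ΣP(Period 1)Q(Period 1) = 3.92×128 + 3.25×29 + 4.26×110 + 2.40×261 + 4.33×102 = 501.76 + 94.25 + 468.6 + 626.4 + 441.66 = 2132.67
ΣP(Period 0)Q(Period 1) = 5.04×128 + 4.15×29 + 3.63×110 + 2.88×261 + 3.40×102 = 645.12 + 120.35 + 399.3 + 751.68 + 346.8 = 2263.25
P = 2132.67 / 2263.25 × 100 = 94.2304
Fisher = √(L × P) = √(93.2043 × 94.2304) = 93.7159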